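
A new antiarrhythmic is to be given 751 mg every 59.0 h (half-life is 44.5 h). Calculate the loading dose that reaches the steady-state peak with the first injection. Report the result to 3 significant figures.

1250 mg

k = ln 2 / 44.5 = 0.01558 h⁻¹
Accumulation ratio R = 1 / (1 − e^(−kτ)) = 1 / (1 − e^(−0.01558×59.0)) = 1 / (1 − 0.3989) = 1.664
Loading dose = maintenance dose × R = 751 × 1.664 ≈ 1250 mg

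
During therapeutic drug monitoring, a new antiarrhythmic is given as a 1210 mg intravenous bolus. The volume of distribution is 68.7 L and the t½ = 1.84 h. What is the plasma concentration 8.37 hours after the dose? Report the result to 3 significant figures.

C₀ = dose / V = 1210 / 68.7 = 17.61 mg/L
k = ln 2 / 1.84 = 0.3767 h⁻¹
C(t) = C₀ e^(−kt) = 17.61 × e^(−0.3767 × 8.37) = 17.61 × e^(−3.153) = 17.61 × 0.04272 ≈ 0.752 mg/L

0.752 mg/L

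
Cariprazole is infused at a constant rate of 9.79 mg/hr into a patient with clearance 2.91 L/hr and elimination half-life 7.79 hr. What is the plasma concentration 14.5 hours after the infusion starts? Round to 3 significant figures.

Css = rate / CL = 9.79 / 2.91 = 3.364 µg/mL
k = ln 2 / 7.79 = 0.08898 hr⁻¹
C(t) = Css (1 − e^(−kt)) = 3.364 × (1 − e^(−1.290)) = 3.364 × 0.7248 ≈ 2.44 µg/mL

2.44 µg/mL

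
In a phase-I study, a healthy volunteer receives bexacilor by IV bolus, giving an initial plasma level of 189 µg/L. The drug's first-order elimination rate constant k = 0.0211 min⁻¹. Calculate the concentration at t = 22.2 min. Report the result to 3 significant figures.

C(t) = C₀ e^(−kt) = 189 × e^(−0.02110 × 22.2) = 189 × e^(−0.4684) = 189 × 0.6260 ≈ 118 µg/L

118 µg/L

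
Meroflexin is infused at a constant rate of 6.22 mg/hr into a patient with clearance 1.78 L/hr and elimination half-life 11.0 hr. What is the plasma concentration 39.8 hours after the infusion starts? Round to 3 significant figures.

Css = rate / CL = 6.22 / 1.78 = 3.494 mg/L
k = ln 2 / 11.0 = 0.06301 hr⁻¹
C(t) = Css (1 − e^(−kt)) = 3.494 × (1 − e^(−2.508)) = 3.494 × 0.9186 ≈ 3.21 mg/L

3.21 mg/L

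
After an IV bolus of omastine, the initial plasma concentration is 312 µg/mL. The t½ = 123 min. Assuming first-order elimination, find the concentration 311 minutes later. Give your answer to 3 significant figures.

k = ln 2 / 123 = 0.005635 min⁻¹
311 min is 2.528 half-lives, so C = 312 × (1/2)^2.528 = 312 × 0.1733 ≈ 54.1 µg/mL

54.1 µg/mL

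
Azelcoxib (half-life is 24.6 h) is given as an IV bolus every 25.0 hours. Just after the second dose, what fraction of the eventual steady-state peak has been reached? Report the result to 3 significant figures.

0.756

k = ln 2 / 24.6 = 0.02818 h⁻¹
f_n = 1 − e^(−nkτ) = 1 − e^(−2 × 0.02818 × 25.0) = 1 − e^(−1.409) = 1 − 0.2444 ≈ 0.756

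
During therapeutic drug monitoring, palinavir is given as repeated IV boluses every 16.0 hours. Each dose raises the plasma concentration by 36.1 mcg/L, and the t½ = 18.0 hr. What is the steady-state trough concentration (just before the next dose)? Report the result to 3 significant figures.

k = ln 2 / 18.0 = 0.03851 hr⁻¹
Fraction remaining after one interval: e^(−kτ) = e^(−0.03851 × 16.0) = 0.5400
R = 1 / (1 − 0.5400) = 2.174
Css,max = 36.1 × 2.174 = 78.48 mcg/L
Css,min = Css,max × e^(−kτ) = 78.48 × 0.5400 ≈ 42.4 mcg/L

42.4 mcg/L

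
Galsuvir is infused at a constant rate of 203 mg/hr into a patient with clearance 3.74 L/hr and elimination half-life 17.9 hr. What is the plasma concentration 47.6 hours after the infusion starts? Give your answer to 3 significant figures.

45.7 mg/L

Css = rate / CL = 203 / 3.74 = 54.28 mg/L
k = ln 2 / 17.9 = 0.03872 hr⁻¹
C(t) = Css (1 − e^(−kt)) = 54.28 × (1 − e^(−1.843)) = 54.28 × 0.8417 ≈ 45.7 mg/L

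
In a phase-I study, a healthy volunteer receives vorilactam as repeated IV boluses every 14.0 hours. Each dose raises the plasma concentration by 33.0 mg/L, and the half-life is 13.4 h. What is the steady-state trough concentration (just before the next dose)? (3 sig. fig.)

31.0 mg/L

k = ln 2 / 13.4 = 0.05173 h⁻¹
Fraction remaining after one interval: e^(−kτ) = e^(−0.05173 × 14.0) = 0.4847
R = 1 / (1 − 0.4847) = 1.941
Css,max = 33.0 × 1.941 = 64.04 mg/L
Css,min = Css,max × e^(−kτ) = 64.04 × 0.4847 ≈ 31.0 mg/L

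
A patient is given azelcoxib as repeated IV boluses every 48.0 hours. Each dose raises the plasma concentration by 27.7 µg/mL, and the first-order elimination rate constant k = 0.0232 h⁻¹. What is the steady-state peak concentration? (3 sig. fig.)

Fraction remaining after one interval: e^(−kτ) = e^(−0.02320 × 48.0) = 0.3284
R = 1 / (1 − 0.3284) = 1.489
Css,max = 27.7 × 1.489 ≈ 41.2 µg/mL

41.2 µg/mL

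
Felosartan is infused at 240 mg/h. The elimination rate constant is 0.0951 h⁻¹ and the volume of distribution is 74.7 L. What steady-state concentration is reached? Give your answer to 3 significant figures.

33.8 mg/L

CL = k · V = 0.0951 × 74.7 = 7.104 L/h
Css = rate / CL = 240 / 7.104 ≈ 33.8 mg/L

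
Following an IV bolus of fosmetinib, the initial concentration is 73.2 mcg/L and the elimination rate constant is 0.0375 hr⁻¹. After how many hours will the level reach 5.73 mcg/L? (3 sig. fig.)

67.9 hours

C(t) = C₀ e^(−kt)  ⇒  t = ln(C₀/C) / k
t = ln(73.2/5.73) / 0.03750 = 2.547 / 0.03750 ≈ 67.9 hours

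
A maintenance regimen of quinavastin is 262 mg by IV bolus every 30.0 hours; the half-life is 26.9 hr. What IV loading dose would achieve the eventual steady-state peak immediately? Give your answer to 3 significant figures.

k = ln 2 / 26.9 = 0.02577 hr⁻¹
Accumulation ratio R = 1 / (1 − e^(−kτ)) = 1 / (1 − e^(−0.02577×30.0)) = 1 / (1 − 0.4616) = 1.857
Loading dose = maintenance dose × R = 262 × 1.857 ≈ 487 mg

487 mg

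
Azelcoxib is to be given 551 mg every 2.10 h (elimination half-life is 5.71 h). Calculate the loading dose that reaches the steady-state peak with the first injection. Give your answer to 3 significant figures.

2450 mg

k = ln 2 / 5.71 = 0.1214 h⁻¹
Accumulation ratio R = 1 / (1 − e^(−kτ)) = 1 / (1 − e^(−0.1214×2.10)) = 1 / (1 − 0.7750) = 4.444
Loading dose = maintenance dose × R = 551 × 4.444 ≈ 2450 mg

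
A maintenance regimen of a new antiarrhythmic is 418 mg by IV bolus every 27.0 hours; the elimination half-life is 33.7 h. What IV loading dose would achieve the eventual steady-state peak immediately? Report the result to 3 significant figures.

981 mg

k = ln 2 / 33.7 = 0.02057 h⁻¹
Accumulation ratio R = 1 / (1 − e^(−kτ)) = 1 / (1 − e^(−0.02057×27.0)) = 1 / (1 − 0.5739) = 2.347
Loading dose = maintenance dose × R = 418 × 2.347 ≈ 981 mg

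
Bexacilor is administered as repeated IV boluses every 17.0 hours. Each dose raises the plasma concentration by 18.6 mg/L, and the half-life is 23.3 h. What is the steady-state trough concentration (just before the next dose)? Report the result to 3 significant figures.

28.3 mg/L

k = ln 2 / 23.3 = 0.02975 h⁻¹
Fraction remaining after one interval: e^(−kτ) = e^(−0.02975 × 17.0) = 0.6031
R = 1 / (1 − 0.6031) = 2.519
Css,max = 18.6 × 2.519 = 46.86 mg/L
Css,min = Css,max × e^(−kτ) = 46.86 × 0.6031 ≈ 28.3 mg/L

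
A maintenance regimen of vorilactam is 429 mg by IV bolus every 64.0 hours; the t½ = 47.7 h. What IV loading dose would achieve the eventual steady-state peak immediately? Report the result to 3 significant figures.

709 mg

k = ln 2 / 47.7 = 0.01453 h⁻¹
Accumulation ratio R = 1 / (1 − e^(−kτ)) = 1 / (1 − e^(−0.01453×64.0)) = 1 / (1 − 0.3946) = 1.652
Loading dose = maintenance dose × R = 429 × 1.652 ≈ 709 mg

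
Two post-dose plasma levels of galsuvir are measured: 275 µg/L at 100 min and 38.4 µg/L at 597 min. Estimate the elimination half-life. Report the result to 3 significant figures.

175 minutes

k = ln(C₁/C₂) / (t₂ − t₁) = ln(275/38.4) / (597 − 100)
  = 1.969 / 497.0 = 0.003961 min⁻¹
t½ = ln 2 / k = ln 2 / 0.003961 ≈ 175 minutes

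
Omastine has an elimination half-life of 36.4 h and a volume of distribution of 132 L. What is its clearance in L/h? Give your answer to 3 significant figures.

k = ln 2 / t½ = ln 2 / 36.4 = 0.01904 h⁻¹
CL = k · V = 0.01904 × 132 ≈ 2.51 L/h

2.51 L/h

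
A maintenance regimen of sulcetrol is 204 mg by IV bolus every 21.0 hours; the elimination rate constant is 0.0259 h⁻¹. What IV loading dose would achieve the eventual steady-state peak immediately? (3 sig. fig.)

Accumulation ratio R = 1 / (1 − e^(−kτ)) = 1 / (1 − e^(−0.02590×21.0)) = 1 / (1 − 0.5805) = 2.384
Loading dose = maintenance dose × R = 204 × 2.384 ≈ 486 mg

486 mg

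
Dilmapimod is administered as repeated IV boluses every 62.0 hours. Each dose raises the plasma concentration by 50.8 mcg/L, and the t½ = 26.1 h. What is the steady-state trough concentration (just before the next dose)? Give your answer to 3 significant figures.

k = ln 2 / 26.1 = 0.02656 h⁻¹
Fraction remaining after one interval: e^(−kτ) = e^(−0.02656 × 62.0) = 0.1927
R = 1 / (1 − 0.1927) = 1.239
Css,max = 50.8 × 1.239 = 62.93 mcg/L
Css,min = Css,max × e^(−kτ) = 62.93 × 0.1927 ≈ 12.1 mcg/L

12.1 mcg/L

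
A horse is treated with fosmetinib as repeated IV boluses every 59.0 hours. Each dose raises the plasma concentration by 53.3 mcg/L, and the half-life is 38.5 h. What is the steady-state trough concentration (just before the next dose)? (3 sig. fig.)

k = ln 2 / 38.5 = 0.01800 h⁻¹
Fraction remaining after one interval: e^(−kτ) = e^(−0.01800 × 59.0) = 0.3457
R = 1 / (1 − 0.3457) = 1.528
Css,max = 53.3 × 1.528 = 81.46 mcg/L
Css,min = Css,max × e^(−kτ) = 81.46 × 0.3457 ≈ 28.2 mcg/L

28.2 mcg/L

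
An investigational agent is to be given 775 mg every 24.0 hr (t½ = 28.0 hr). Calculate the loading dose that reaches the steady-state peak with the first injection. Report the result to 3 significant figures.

k = ln 2 / 28.0 = 0.02476 hr⁻¹
Accumulation ratio R = 1 / (1 − e^(−kτ)) = 1 / (1 − e^(−0.02476×24.0)) = 1 / (1 − 0.5520) = 2.232
Loading dose = maintenance dose × R = 775 × 2.232 ≈ 1730 mg

1730 mg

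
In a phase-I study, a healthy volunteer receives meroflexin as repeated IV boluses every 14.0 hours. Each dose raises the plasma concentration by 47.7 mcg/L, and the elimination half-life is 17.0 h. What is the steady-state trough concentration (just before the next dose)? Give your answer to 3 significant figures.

k = ln 2 / 17.0 = 0.04077 h⁻¹
Fraction remaining after one interval: e^(−kτ) = e^(−0.04077 × 14.0) = 0.5651
R = 1 / (1 − 0.5651) = 2.299
Css,max = 47.7 × 2.299 = 109.7 mcg/L
Css,min = Css,max × e^(−kτ) = 109.7 × 0.5651 ≈ 62.0 mcg/L

62.0 mcg/L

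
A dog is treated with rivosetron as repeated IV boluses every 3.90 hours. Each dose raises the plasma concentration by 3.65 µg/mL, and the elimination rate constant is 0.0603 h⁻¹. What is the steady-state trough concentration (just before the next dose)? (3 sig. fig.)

Fraction remaining after one interval: e^(−kτ) = e^(−0.06030 × 3.90) = 0.7904
R = 1 / (1 − 0.7904) = 4.772
Css,max = 3.65 × 4.772 = 17.42 µg/mL
Css,min = Css,max × e^(−kτ) = 17.42 × 0.7904 ≈ 13.8 µg/mL

13.8 µg/mL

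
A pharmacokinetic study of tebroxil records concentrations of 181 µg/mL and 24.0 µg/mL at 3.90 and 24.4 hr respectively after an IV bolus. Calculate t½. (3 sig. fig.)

7.03 hours

k = ln(C₁/C₂) / (t₂ − t₁) = ln(181/24.0) / (24.4 − 3.90)
  = 2.020 / 20.50 = 0.09856 hr⁻¹
t½ = ln 2 / k = ln 2 / 0.09856 ≈ 7.03 hours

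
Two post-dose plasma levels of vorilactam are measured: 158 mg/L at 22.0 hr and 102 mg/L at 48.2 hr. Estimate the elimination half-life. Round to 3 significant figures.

41.5 hours

k = ln(C₁/C₂) / (t₂ − t₁) = ln(158/102) / (48.2 − 22.0)
  = 0.4376 / 26.20 = 0.01670 hr⁻¹
t½ = ln 2 / k = ln 2 / 0.01670 ≈ 41.5 hours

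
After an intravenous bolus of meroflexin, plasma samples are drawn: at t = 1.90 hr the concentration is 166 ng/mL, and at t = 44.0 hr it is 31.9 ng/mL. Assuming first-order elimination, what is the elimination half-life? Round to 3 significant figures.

k = ln(C₁/C₂) / (t₂ − t₁) = ln(166/31.9) / (44.0 − 1.90)
  = 1.649 / 42.10 = 0.03918 hr⁻¹
t½ = ln 2 / k = ln 2 / 0.03918 ≈ 17.7 hours

17.7 hours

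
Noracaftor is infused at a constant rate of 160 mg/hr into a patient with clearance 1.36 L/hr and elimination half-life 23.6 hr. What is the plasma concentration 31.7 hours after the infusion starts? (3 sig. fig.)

Css = rate / CL = 160 / 1.36 = 117.6 µg/mL
k = ln 2 / 23.6 = 0.02937 hr⁻¹
C(t) = Css (1 − e^(−kt)) = 117.6 × (1 − e^(−0.9310)) = 117.6 × 0.6059 ≈ 71.3 µg/mL

71.3 µg/mL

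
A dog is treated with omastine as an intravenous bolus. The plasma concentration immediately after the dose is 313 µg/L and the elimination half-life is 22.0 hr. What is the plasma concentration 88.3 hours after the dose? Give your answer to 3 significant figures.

k = ln 2 / 22.0 = 0.03151 hr⁻¹
88.3 hr is 4.014 half-lives, so C = 313 × (1/2)^4.014 = 313 × 0.06191 ≈ 19.4 µg/L

19.4 µg/L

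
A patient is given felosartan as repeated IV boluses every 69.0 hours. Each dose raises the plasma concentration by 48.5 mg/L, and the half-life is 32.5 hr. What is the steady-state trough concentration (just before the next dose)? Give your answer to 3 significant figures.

k = ln 2 / 32.5 = 0.02133 hr⁻¹
Fraction remaining after one interval: e^(−kτ) = e^(−0.02133 × 69.0) = 0.2296
R = 1 / (1 − 0.2296) = 1.298
Css,max = 48.5 × 1.298 = 62.95 mg/L
Css,min = Css,max × e^(−kτ) = 62.95 × 0.2296 ≈ 14.5 mg/L

14.5 mg/L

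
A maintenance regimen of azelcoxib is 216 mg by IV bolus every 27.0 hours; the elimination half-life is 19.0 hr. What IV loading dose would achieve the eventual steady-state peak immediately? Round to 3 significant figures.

345 mg

k = ln 2 / 19.0 = 0.03648 hr⁻¹
Accumulation ratio R = 1 / (1 − e^(−kτ)) = 1 / (1 − e^(−0.03648×27.0)) = 1 / (1 − 0.3734) = 1.596
Loading dose = maintenance dose × R = 216 × 1.596 ≈ 345 mg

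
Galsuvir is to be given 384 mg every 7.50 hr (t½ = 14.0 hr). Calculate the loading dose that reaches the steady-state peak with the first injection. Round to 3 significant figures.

1240 mg

k = ln 2 / 14.0 = 0.04951 hr⁻¹
Accumulation ratio R = 1 / (1 − e^(−kτ)) = 1 / (1 − e^(−0.04951×7.50)) = 1 / (1 − 0.6898) = 3.224
Loading dose = maintenance dose × R = 384 × 3.224 ≈ 1240 mg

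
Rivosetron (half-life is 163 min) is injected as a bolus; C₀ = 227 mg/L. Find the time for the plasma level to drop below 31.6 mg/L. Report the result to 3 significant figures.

464 minutes

k = ln 2 / 163 = 0.004252 min⁻¹
C(t) = C₀ e^(−kt)  ⇒  t = ln(C₀/C) / k
t = ln(227/31.6) / 0.004252 = 1.972 / 0.004252 ≈ 464 minutes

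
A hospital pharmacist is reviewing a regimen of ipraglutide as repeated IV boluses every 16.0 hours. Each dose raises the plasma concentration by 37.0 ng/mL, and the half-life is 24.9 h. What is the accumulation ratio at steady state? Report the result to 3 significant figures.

2.78

k = ln 2 / 24.9 = 0.02784 h⁻¹
Fraction remaining after one interval: e^(−kτ) = e^(−0.02784 × 16.0) = 0.6406
R = 1 / (1 − 0.6406) = 1 / 0.3594 ≈ 2.78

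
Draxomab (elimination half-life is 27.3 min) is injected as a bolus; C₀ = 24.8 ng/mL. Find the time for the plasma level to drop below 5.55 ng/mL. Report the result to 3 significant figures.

k = ln 2 / 27.3 = 0.02539 min⁻¹
C(t) = C₀ e^(−kt)  ⇒  t = ln(C₀/C) / k
t = ln(24.8/5.55) / 0.02539 = 1.497 / 0.02539 ≈ 59.0 minutes

59.0 minutes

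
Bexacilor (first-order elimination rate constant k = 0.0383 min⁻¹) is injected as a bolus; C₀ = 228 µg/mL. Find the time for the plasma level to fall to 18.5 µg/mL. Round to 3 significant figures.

65.6 minutes

C(t) = C₀ e^(−kt)  ⇒  t = ln(C₀/C) / k
t = ln(228/18.5) / 0.03830 = 2.512 / 0.03830 ≈ 65.6 minutes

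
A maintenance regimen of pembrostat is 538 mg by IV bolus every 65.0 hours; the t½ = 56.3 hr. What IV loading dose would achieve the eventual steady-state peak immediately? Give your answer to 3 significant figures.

977 mg

k = ln 2 / 56.3 = 0.01231 hr⁻¹
Accumulation ratio R = 1 / (1 − e^(−kτ)) = 1 / (1 − e^(−0.01231×65.0)) = 1 / (1 − 0.4492) = 1.816
Loading dose = maintenance dose × R = 538 × 1.816 ≈ 977 mg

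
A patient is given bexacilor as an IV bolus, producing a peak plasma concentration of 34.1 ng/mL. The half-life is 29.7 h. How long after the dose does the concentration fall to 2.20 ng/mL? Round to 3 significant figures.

k = ln 2 / 29.7 = 0.02334 h⁻¹
C(t) = C₀ e^(−kt)  ⇒  t = ln(C₀/C) / k
t = ln(34.1/2.20) / 0.02334 = 2.741 / 0.02334 ≈ 117 hours

117 hours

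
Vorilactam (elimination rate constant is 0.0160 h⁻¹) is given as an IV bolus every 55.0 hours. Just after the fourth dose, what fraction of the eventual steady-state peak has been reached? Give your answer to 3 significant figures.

f_n = 1 − e^(−nkτ) = 1 − e^(−4 × 0.01600 × 55.0) = 1 − e^(−3.520) = 1 − 0.02960 ≈ 0.970

0.970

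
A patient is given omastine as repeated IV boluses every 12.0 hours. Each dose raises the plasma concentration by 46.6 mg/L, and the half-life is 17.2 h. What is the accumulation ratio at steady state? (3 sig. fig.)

k = ln 2 / 17.2 = 0.04030 h⁻¹
Fraction remaining after one interval: e^(−kτ) = e^(−0.04030 × 12.0) = 0.6166
R = 1 / (1 − 0.6166) = 1 / 0.3834 ≈ 2.61

2.61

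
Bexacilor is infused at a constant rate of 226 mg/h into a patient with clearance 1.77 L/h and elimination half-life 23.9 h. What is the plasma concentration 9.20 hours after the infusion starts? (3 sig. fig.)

29.9 mg/L

Css = rate / CL = 226 / 1.77 = 127.7 mg/L
k = ln 2 / 23.9 = 0.02900 h⁻¹
C(t) = Css (1 − e^(−kt)) = 127.7 × (1 − e^(−0.2668)) = 127.7 × 0.2342 ≈ 29.9 mg/L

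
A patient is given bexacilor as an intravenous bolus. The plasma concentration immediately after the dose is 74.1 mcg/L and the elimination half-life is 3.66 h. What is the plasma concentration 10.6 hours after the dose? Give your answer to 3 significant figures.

9.95 mcg/L

k = ln 2 / 3.66 = 0.1894 h⁻¹
C(t) = C₀ e^(−kt) = 74.1 × e^(−0.1894 × 10.6) = 74.1 × e^(−2.007) = 74.1 × 0.1343 ≈ 9.95 mcg/L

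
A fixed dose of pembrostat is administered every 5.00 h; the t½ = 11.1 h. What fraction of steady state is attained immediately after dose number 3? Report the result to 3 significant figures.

k = ln 2 / 11.1 = 0.06245 h⁻¹
f_n = 1 − e^(−nkτ) = 1 − e^(−3 × 0.06245 × 5.00) = 1 − e^(−0.9367) = 1 − 0.3919 ≈ 0.608

0.608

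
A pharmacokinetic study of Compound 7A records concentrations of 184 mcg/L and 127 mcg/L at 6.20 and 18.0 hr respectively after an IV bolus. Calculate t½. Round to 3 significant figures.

k = ln(C₁/C₂) / (t₂ − t₁) = ln(184/127) / (18.0 − 6.20)
  = 0.3707 / 11.80 = 0.03142 hr⁻¹
t½ = ln 2 / k = ln 2 / 0.03142 ≈ 22.1 hours

22.1 hours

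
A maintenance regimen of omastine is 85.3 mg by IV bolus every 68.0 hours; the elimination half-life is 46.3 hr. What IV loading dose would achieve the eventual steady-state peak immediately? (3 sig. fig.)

k = ln 2 / 46.3 = 0.01497 hr⁻¹
Accumulation ratio R = 1 / (1 − e^(−kτ)) = 1 / (1 − e^(−0.01497×68.0)) = 1 / (1 − 0.3613) = 1.566
Loading dose = maintenance dose × R = 85.3 × 1.566 ≈ 134 mg

134 mg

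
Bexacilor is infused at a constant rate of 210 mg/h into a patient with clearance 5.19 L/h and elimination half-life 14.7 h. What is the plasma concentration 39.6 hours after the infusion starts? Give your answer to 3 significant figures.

Css = rate / CL = 210 / 5.19 = 40.46 mg/L
k = ln 2 / 14.7 = 0.04715 h⁻¹
C(t) = Css (1 − e^(−kt)) = 40.46 × (1 − e^(−1.867)) = 40.46 × 0.8455 ≈ 34.2 mg/L

34.2 mg/L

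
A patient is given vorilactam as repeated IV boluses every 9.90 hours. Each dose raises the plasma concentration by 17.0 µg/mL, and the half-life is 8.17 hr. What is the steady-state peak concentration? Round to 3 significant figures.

k = ln 2 / 8.17 = 0.08484 hr⁻¹
Fraction remaining after one interval: e^(−kτ) = e^(−0.08484 × 9.90) = 0.4317
R = 1 / (1 − 0.4317) = 1.760
Css,max = 17.0 × 1.760 ≈ 29.9 µg/mL

29.9 µg/mL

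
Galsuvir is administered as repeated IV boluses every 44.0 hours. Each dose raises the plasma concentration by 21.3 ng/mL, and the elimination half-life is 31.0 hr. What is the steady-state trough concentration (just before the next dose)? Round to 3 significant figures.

k = ln 2 / 31.0 = 0.02236 hr⁻¹
Fraction remaining after one interval: e^(−kτ) = e^(−0.02236 × 44.0) = 0.3739
R = 1 / (1 − 0.3739) = 1.597
Css,max = 21.3 × 1.597 = 34.02 ng/mL
Css,min = Css,max × e^(−kτ) = 34.02 × 0.3739 ≈ 12.7 ng/mL

12.7 ng/mL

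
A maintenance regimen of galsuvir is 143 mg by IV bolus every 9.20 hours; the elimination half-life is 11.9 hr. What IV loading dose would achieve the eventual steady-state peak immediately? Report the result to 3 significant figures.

345 mg

k = ln 2 / 11.9 = 0.05825 hr⁻¹
Accumulation ratio R = 1 / (1 − e^(−kτ)) = 1 / (1 − e^(−0.05825×9.20)) = 1 / (1 − 0.5852) = 2.411
Loading dose = maintenance dose × R = 143 × 2.411 ≈ 345 mg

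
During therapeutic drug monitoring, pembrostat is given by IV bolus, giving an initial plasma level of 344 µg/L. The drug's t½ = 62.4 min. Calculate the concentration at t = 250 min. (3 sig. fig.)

21.4 µg/L

k = ln 2 / 62.4 = 0.01111 min⁻¹
250 min is 4.006 half-lives, so C = 344 × (1/2)^4.006 = 344 × 0.06222 ≈ 21.4 µg/L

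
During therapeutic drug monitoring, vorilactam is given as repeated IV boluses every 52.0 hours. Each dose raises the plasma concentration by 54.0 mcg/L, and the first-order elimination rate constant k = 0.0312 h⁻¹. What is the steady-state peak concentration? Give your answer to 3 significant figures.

Fraction remaining after one interval: e^(−kτ) = e^(−0.03120 × 52.0) = 0.1974
R = 1 / (1 − 0.1974) = 1.246
Css,max = 54.0 × 1.246 ≈ 67.3 mcg/L

67.3 mcg/L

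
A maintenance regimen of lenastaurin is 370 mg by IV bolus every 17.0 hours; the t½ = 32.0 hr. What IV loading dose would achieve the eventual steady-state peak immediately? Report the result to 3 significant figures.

k = ln 2 / 32.0 = 0.02166 hr⁻¹
Accumulation ratio R = 1 / (1 − e^(−kτ)) = 1 / (1 − e^(−0.02166×17.0)) = 1 / (1 − 0.6920) = 3.246
Loading dose = maintenance dose × R = 370 × 3.246 ≈ 1200 mg

1200 mg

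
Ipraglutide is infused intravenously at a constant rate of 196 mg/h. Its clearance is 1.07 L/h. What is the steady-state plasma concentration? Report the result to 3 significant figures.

183 mg/L

Css = infusion rate / CL = 196 / 1.07 ≈ 183 mg/L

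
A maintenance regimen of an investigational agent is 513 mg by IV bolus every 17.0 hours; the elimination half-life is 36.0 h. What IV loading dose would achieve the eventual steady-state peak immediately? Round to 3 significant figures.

1840 mg

k = ln 2 / 36.0 = 0.01925 h⁻¹
Accumulation ratio R = 1 / (1 − e^(−kτ)) = 1 / (1 − e^(−0.01925×17.0)) = 1 / (1 − 0.7209) = 3.582
Loading dose = maintenance dose × R = 513 × 3.582 ≈ 1840 mg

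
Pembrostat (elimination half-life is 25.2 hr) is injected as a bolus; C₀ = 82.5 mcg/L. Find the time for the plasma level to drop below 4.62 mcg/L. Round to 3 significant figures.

105 hours

k = ln 2 / 25.2 = 0.02751 hr⁻¹
C(t) = C₀ e^(−kt)  ⇒  t = ln(C₀/C) / k
t = ln(82.5/4.62) / 0.02751 = 2.882 / 0.02751 ≈ 105 hours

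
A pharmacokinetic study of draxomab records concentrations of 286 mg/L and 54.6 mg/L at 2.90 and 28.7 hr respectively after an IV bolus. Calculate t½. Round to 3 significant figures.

10.8 hours

k = ln(C₁/C₂) / (t₂ − t₁) = ln(286/54.6) / (28.7 − 2.90)
  = 1.656 / 25.80 = 0.06418 hr⁻¹
t½ = ln 2 / k = ln 2 / 0.06418 ≈ 10.8 hours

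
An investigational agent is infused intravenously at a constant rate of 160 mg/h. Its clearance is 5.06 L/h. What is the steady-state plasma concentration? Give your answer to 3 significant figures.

Css = infusion rate / CL = 160 / 5.06 ≈ 31.6 mg/L

31.6 mg/L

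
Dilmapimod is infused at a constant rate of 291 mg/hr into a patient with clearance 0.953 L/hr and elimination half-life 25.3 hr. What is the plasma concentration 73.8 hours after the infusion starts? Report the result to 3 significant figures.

Css = rate / CL = 291 / 0.953 = 305.4 µg/mL
k = ln 2 / 25.3 = 0.02740 hr⁻¹
C(t) = Css (1 − e^(−kt)) = 305.4 × (1 − e^(−2.022)) = 305.4 × 0.8676 ≈ 265 µg/mL

265 µg/mL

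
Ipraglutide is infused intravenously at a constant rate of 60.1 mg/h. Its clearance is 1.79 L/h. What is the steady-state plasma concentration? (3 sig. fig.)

33.6 µg/mL

Css = infusion rate / CL = 60.1 / 1.79 ≈ 33.6 µg/mL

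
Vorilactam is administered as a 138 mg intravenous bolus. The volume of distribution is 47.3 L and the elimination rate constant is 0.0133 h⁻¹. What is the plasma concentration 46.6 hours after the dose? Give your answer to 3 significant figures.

1.57 µg/mL

C₀ = dose / V = 138 / 47.3 = 2.918 µg/mL
C(t) = C₀ e^(−kt) = 2.918 × e^(−0.01330 × 46.6) = 2.918 × e^(−0.6198) = 2.918 × 0.5381 ≈ 1.57 µg/mL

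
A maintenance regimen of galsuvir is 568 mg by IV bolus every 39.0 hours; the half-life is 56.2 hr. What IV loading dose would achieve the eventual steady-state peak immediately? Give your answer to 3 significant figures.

k = ln 2 / 56.2 = 0.01233 hr⁻¹
Accumulation ratio R = 1 / (1 − e^(−kτ)) = 1 / (1 − e^(−0.01233×39.0)) = 1 / (1 − 0.6182) = 2.619
Loading dose = maintenance dose × R = 568 × 2.619 ≈ 1490 mg

1490 mg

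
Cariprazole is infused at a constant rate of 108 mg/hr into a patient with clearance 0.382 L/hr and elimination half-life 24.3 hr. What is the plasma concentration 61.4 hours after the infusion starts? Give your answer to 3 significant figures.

234 µg/mL

Css = rate / CL = 108 / 0.382 = 282.7 µg/mL
k = ln 2 / 24.3 = 0.02852 hr⁻¹
C(t) = Css (1 − e^(−kt)) = 282.7 × (1 − e^(−1.751)) = 282.7 × 0.8265 ≈ 234 µg/mL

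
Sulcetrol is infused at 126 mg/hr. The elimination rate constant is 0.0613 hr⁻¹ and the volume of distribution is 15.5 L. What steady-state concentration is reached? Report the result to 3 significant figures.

133 mg/L

CL = k · V = 0.0613 × 15.5 = 0.9502 L/hr
Css = rate / CL = 126 / 0.9502 ≈ 133 mg/L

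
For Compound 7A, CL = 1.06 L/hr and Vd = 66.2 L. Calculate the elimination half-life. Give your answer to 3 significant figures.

43.3 hours

k = CL / V = 1.06 / 66.2 = 0.01601 hr⁻¹
t½ = ln 2 / k = ln 2 / 0.01601 ≈ 43.3 hours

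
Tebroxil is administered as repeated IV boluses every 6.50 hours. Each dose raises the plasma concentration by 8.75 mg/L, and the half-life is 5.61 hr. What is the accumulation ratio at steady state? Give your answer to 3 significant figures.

k = ln 2 / 5.61 = 0.1236 hr⁻¹
Fraction remaining after one interval: e^(−kτ) = e^(−0.1236 × 6.50) = 0.4479
R = 1 / (1 − 0.4479) = 1 / 0.5521 ≈ 1.81

1.81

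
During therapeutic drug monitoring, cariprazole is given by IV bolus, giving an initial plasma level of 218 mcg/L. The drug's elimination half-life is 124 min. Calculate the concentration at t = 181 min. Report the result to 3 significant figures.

79.3 mcg/L

k = ln 2 / 124 = 0.005590 min⁻¹
C(t) = C₀ e^(−kt) = 218 × e^(−0.005590 × 181) = 218 × e^(−1.012) = 218 × 0.3636 ≈ 79.3 mcg/L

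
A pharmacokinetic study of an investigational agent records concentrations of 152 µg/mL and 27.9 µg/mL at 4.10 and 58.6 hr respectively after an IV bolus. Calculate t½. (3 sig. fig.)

k = ln(C₁/C₂) / (t₂ − t₁) = ln(152/27.9) / (58.6 − 4.10)
  = 1.695 / 54.50 = 0.03111 hr⁻¹
t½ = ln 2 / k = ln 2 / 0.03111 ≈ 22.3 hours

22.3 hours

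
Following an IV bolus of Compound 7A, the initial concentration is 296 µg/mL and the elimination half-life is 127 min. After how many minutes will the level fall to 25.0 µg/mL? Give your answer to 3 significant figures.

453 minutes

k = ln 2 / 127 = 0.005458 min⁻¹
C(t) = C₀ e^(−kt)  ⇒  t = ln(C₀/C) / k
t = ln(296/25.0) / 0.005458 = 2.471 / 0.005458 ≈ 453 minutes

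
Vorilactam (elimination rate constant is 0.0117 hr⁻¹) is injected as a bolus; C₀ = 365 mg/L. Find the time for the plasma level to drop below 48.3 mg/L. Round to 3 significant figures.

173 hours

C(t) = C₀ e^(−kt)  ⇒  t = ln(C₀/C) / k
t = ln(365/48.3) / 0.01170 = 2.022 / 0.01170 ≈ 173 hours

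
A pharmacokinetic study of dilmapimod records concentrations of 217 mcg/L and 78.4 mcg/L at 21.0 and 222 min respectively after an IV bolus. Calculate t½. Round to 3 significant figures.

k = ln(C₁/C₂) / (t₂ − t₁) = ln(217/78.4) / (222 − 21.0)
  = 1.018 / 201.0 = 0.005065 min⁻¹
t½ = ln 2 / k = ln 2 / 0.005065 ≈ 137 minutes

137 minutes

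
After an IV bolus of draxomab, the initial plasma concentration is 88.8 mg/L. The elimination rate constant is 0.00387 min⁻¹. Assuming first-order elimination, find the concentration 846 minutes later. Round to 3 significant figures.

3.36 mg/L

C(t) = C₀ e^(−kt) = 88.8 × e^(−0.003870 × 846) = 88.8 × e^(−3.274) = 88.8 × 0.03785 ≈ 3.36 mg/L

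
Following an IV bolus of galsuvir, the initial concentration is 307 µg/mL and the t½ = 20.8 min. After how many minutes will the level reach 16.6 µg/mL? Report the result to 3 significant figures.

87.5 minutes

k = ln 2 / 20.8 = 0.03332 min⁻¹
C(t) = C₀ e^(−kt)  ⇒  t = ln(C₀/C) / k
t = ln(307/16.6) / 0.03332 = 2.917 / 0.03332 ≈ 87.5 minutes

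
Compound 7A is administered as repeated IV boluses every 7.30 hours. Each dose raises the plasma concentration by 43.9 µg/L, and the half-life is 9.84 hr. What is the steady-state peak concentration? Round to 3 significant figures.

109 µg/L

k = ln 2 / 9.84 = 0.07044 hr⁻¹
Fraction remaining after one interval: e^(−kτ) = e^(−0.07044 × 7.30) = 0.5980
R = 1 / (1 − 0.5980) = 2.487
Css,max = 43.9 × 2.487 ≈ 109 µg/L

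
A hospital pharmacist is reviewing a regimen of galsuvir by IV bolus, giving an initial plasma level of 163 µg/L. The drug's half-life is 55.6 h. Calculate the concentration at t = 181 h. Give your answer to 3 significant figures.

17.1 µg/L

k = ln 2 / 55.6 = 0.01247 h⁻¹
181 h is 3.255 half-lives, so C = 163 × (1/2)^3.255 = 163 × 0.1047 ≈ 17.1 µg/L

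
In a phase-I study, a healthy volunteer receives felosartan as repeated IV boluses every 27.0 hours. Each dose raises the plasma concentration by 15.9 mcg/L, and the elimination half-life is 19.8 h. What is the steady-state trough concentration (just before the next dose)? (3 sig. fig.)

k = ln 2 / 19.8 = 0.03501 h⁻¹
Fraction remaining after one interval: e^(−kτ) = e^(−0.03501 × 27.0) = 0.3886
R = 1 / (1 − 0.3886) = 1.636
Css,max = 15.9 × 1.636 = 26.01 mcg/L
Css,min = Css,max × e^(−kτ) = 26.01 × 0.3886 ≈ 10.1 mcg/L

10.1 mcg/L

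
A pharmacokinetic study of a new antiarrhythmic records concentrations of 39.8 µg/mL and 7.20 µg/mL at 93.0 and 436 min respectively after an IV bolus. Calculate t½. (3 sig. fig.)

139 minutes

k = ln(C₁/C₂) / (t₂ − t₁) = ln(39.8/7.20) / (436 − 93.0)
  = 1.710 / 343.0 = 0.004985 min⁻¹
t½ = ln 2 / k = ln 2 / 0.004985 ≈ 139 minutes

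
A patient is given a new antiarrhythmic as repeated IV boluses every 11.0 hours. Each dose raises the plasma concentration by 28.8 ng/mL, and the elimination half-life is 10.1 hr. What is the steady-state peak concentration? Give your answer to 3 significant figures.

54.3 ng/mL

k = ln 2 / 10.1 = 0.06863 hr⁻¹
Fraction remaining after one interval: e^(−kτ) = e^(−0.06863 × 11.0) = 0.4701
R = 1 / (1 − 0.4701) = 1.887
Css,max = 28.8 × 1.887 ≈ 54.3 ng/mL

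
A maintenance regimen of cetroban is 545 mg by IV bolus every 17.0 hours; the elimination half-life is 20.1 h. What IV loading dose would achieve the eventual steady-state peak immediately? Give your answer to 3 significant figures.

k = ln 2 / 20.1 = 0.03448 h⁻¹
Accumulation ratio R = 1 / (1 − e^(−kτ)) = 1 / (1 − e^(−0.03448×17.0)) = 1 / (1 − 0.5564) = 2.254
Loading dose = maintenance dose × R = 545 × 2.254 ≈ 1230 mg

1230 mg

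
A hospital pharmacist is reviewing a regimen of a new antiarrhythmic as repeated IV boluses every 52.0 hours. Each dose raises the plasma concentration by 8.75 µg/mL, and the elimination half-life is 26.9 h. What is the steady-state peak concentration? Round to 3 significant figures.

k = ln 2 / 26.9 = 0.02577 h⁻¹
Fraction remaining after one interval: e^(−kτ) = e^(−0.02577 × 52.0) = 0.2619
R = 1 / (1 − 0.2619) = 1.355
Css,max = 8.75 × 1.355 ≈ 11.9 µg/mL

11.9 µg/mL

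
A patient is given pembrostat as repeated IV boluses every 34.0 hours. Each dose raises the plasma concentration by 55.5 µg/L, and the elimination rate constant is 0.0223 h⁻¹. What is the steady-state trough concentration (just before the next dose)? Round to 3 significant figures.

48.9 µg/L

Fraction remaining after one interval: e^(−kτ) = e^(−0.02230 × 34.0) = 0.4685
R = 1 / (1 − 0.4685) = 1.881
Css,max = 55.5 × 1.881 = 104.4 µg/L
Css,min = Css,max × e^(−kτ) = 104.4 × 0.4685 ≈ 48.9 µg/L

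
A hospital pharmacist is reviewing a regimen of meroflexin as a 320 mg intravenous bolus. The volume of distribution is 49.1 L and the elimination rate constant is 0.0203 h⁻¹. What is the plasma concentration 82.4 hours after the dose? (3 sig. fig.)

1.22 mg/L

C₀ = dose / V = 320 / 49.1 = 6.517 mg/L
C(t) = C₀ e^(−kt) = 6.517 × e^(−0.02030 × 82.4) = 6.517 × e^(−1.673) = 6.517 × 0.1877 ≈ 1.22 mg/L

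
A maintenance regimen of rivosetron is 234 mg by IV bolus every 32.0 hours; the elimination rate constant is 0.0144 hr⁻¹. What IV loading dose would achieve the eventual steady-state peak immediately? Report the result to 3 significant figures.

Accumulation ratio R = 1 / (1 − e^(−kτ)) = 1 / (1 − e^(−0.01440×32.0)) = 1 / (1 − 0.6308) = 2.708
Loading dose = maintenance dose × R = 234 × 2.708 ≈ 634 mg

634 mg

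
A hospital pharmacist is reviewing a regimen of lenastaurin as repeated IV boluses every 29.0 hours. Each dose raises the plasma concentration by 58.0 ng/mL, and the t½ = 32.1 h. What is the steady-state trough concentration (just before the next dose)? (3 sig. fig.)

66.6 ng/mL

k = ln 2 / 32.1 = 0.02159 h⁻¹
Fraction remaining after one interval: e^(−kτ) = e^(−0.02159 × 29.0) = 0.5346
R = 1 / (1 − 0.5346) = 2.149
Css,max = 58.0 × 2.149 = 124.6 ng/mL
Css,min = Css,max × e^(−kτ) = 124.6 × 0.5346 ≈ 66.6 ng/mL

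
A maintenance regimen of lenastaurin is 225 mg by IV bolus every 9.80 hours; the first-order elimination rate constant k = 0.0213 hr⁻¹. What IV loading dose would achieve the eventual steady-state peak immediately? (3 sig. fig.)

Accumulation ratio R = 1 / (1 − e^(−kτ)) = 1 / (1 − e^(−0.02130×9.80)) = 1 / (1 − 0.8116) = 5.308
Loading dose = maintenance dose × R = 225 × 5.308 ≈ 1190 mg

1190 mg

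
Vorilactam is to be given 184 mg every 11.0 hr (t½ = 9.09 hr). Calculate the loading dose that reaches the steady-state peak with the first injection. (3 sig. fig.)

324 mg

k = ln 2 / 9.09 = 0.07625 hr⁻¹
Accumulation ratio R = 1 / (1 − e^(−kτ)) = 1 / (1 − e^(−0.07625×11.0)) = 1 / (1 − 0.4322) = 1.761
Loading dose = maintenance dose × R = 184 × 1.761 ≈ 324 mg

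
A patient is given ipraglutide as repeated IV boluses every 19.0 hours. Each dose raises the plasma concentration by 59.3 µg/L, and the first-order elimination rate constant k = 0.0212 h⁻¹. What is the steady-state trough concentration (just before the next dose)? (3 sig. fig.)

Fraction remaining after one interval: e^(−kτ) = e^(−0.02120 × 19.0) = 0.6684
R = 1 / (1 − 0.6684) = 3.016
Css,max = 59.3 × 3.016 = 178.9 µg/L
Css,min = Css,max × e^(−kτ) = 178.9 × 0.6684 ≈ 120 µg/L

120 µg/L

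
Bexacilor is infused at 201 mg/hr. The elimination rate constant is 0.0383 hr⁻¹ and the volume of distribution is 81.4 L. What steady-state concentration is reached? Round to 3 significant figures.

CL = k · V = 0.0383 × 81.4 = 3.118 L/hr
Css = rate / CL = 201 / 3.118 ≈ 64.5 µg/mL

64.5 µg/mL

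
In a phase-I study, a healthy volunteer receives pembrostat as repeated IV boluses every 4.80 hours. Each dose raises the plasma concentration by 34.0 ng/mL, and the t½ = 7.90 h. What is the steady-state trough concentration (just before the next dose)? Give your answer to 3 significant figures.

64.9 ng/mL

k = ln 2 / 7.90 = 0.08774 h⁻¹
Fraction remaining after one interval: e^(−kτ) = e^(−0.08774 × 4.80) = 0.6563
R = 1 / (1 − 0.6563) = 2.909
Css,max = 34.0 × 2.909 = 98.92 ng/mL
Css,min = Css,max × e^(−kτ) = 98.92 × 0.6563 ≈ 64.9 ng/mL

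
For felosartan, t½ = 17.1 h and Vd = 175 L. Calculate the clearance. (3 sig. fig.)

k = ln 2 / t½ = ln 2 / 17.1 = 0.04053 h⁻¹
CL = k · V = 0.04053 × 175 ≈ 7.09 L/h

7.09 L/h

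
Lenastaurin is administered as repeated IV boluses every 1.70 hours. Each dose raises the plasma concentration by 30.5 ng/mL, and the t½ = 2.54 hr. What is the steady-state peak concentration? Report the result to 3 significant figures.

k = ln 2 / 2.54 = 0.2729 hr⁻¹
Fraction remaining after one interval: e^(−kτ) = e^(−0.2729 × 1.70) = 0.6288
R = 1 / (1 − 0.6288) = 2.694
Css,max = 30.5 × 2.694 ≈ 82.2 ng/mL

82.2 ng/mL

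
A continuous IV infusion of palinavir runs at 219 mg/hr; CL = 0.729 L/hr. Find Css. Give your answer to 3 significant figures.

Css = infusion rate / CL = 219 / 0.729 ≈ 300 mg/L

300 mg/L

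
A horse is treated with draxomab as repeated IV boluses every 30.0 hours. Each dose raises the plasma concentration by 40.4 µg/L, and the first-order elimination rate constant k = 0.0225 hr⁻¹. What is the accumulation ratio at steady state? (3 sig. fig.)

2.04

Fraction remaining after one interval: e^(−kτ) = e^(−0.02250 × 30.0) = 0.5092
R = 1 / (1 − 0.5092) = 1 / 0.4908 ≈ 2.04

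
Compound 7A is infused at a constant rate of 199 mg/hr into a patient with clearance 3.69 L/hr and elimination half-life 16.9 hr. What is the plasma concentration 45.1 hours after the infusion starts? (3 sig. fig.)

45.4 mg/L

Css = rate / CL = 199 / 3.69 = 53.93 mg/L
k = ln 2 / 16.9 = 0.04101 hr⁻¹
C(t) = Css (1 − e^(−kt)) = 53.93 × (1 − e^(−1.850)) = 53.93 × 0.8427 ≈ 45.4 mg/L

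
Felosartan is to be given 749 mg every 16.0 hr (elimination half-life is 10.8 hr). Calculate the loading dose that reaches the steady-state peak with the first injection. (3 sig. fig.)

k = ln 2 / 10.8 = 0.06418 hr⁻¹
Accumulation ratio R = 1 / (1 − e^(−kτ)) = 1 / (1 − e^(−0.06418×16.0)) = 1 / (1 − 0.3581) = 1.558
Loading dose = maintenance dose × R = 749 × 1.558 ≈ 1170 mg

1170 mg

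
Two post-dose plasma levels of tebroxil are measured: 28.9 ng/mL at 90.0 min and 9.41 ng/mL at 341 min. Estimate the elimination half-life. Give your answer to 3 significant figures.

k = ln(C₁/C₂) / (t₂ − t₁) = ln(28.9/9.41) / (341 − 90.0)
  = 1.122 / 251.0 = 0.004470 min⁻¹
t½ = ln 2 / k = ln 2 / 0.004470 ≈ 155 minutes

155 minutes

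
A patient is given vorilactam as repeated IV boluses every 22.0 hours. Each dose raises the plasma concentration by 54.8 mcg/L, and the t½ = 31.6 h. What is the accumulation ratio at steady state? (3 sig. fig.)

k = ln 2 / 31.6 = 0.02194 h⁻¹
Fraction remaining after one interval: e^(−kτ) = e^(−0.02194 × 22.0) = 0.6172
R = 1 / (1 − 0.6172) = 1 / 0.3828 ≈ 2.61

2.61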